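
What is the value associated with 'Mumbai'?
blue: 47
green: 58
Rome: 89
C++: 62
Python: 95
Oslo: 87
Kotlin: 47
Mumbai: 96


Looking up key 'Mumbai'
Value: 96

96


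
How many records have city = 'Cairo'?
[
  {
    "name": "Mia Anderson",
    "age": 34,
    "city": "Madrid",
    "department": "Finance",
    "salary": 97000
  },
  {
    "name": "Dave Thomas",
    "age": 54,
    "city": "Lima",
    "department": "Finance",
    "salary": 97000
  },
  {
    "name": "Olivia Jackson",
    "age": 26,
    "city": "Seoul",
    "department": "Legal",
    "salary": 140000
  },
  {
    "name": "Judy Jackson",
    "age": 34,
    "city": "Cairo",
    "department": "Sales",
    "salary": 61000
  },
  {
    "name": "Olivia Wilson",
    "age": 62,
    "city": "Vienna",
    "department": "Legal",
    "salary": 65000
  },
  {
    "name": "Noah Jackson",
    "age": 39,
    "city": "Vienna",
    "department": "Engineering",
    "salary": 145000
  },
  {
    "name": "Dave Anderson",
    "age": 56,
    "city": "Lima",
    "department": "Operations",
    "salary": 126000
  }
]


Data: 7 records
Condition: city = 'Cairo'

Checking each record:
  Mia Anderson: Madrid
  Dave Thomas: Lima
  Olivia Jackson: Seoul
  Judy Jackson: Cairo MATCH
  Olivia Wilson: Vienna
  Noah Jackson: Vienna
  Dave Anderson: Lima

Count: 1

1


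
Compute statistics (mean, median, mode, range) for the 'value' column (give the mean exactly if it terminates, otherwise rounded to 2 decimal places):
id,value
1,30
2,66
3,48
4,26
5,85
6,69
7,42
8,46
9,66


Data: [30, 66, 48, 26, 85, 69, 42, 46, 66]
Count: 9
Sum: 478
Mean: 478/9 ≈ 53.11 (rounded to 2 decimal places)
Sorted: [26, 30, 42, 46, 48, 66, 66, 69, 85]
Median: 48.0
Mode: 66 (2 times)
Range: 85 - 26 = 59
Min: 26, Max: 85

mean≈53.11, median=48.0, mode=66, range=59


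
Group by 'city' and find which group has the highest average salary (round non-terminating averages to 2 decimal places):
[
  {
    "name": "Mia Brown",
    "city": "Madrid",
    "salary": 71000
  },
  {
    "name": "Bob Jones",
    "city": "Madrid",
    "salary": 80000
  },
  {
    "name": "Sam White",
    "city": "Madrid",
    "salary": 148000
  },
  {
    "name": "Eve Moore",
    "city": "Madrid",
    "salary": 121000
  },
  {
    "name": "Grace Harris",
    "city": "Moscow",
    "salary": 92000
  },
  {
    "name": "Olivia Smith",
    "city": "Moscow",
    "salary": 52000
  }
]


Group by: city

Groups:
  Madrid: 4 people, avg salary = 420000/4 = $105000
  Moscow: 2 people, avg salary = 144000/2 = $72000

Highest average salary: Madrid ($105000)

Madrid ($105000)


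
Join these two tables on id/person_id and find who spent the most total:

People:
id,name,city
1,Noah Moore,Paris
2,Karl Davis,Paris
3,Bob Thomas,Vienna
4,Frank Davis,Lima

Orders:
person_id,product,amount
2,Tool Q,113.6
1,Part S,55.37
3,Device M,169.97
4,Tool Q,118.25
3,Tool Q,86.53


Join on: people.id = orders.person_id

Joined rows:
  Karl Davis (Paris) bought Tool Q for $113.6
  Noah Moore (Paris) bought Part S for $55.37
  Bob Thomas (Vienna) bought Device M for $169.97
  Frank Davis (Lima) bought Tool Q for $118.25
  Bob Thomas (Vienna) bought Tool Q for $86.53

Total per person:
  Bob Thomas: $256.50
  Frank Davis: $118.25
  Karl Davis: $113.60
  Noah Moore: $55.37

Top spender: Bob Thomas ($256.50)

Bob Thomas ($256.50)


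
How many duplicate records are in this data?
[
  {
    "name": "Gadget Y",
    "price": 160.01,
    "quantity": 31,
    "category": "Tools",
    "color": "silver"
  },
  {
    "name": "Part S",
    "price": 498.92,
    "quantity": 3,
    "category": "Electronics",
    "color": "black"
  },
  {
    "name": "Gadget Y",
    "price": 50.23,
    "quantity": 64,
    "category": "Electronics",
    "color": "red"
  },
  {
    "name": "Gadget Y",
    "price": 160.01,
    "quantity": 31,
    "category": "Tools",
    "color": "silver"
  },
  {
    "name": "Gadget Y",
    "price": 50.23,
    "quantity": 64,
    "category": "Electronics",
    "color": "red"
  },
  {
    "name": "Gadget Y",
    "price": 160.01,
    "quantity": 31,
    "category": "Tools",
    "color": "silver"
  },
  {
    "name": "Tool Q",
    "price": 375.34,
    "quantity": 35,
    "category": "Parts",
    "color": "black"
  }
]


Checking 7 records for duplicates:

  Row 1: Gadget Y ($160.01, qty 31)
  Row 2: Part S ($498.92, qty 3)
  Row 3: Gadget Y ($50.23, qty 64)
  Row 4: Gadget Y ($160.01, qty 31) <-- DUPLICATE
  Row 5: Gadget Y ($50.23, qty 64) <-- DUPLICATE
  Row 6: Gadget Y ($160.01, qty 31) <-- DUPLICATE
  Row 7: Tool Q ($375.34, qty 35)

Duplicates found: 3
Unique records: 4

3 duplicates, 4 unique


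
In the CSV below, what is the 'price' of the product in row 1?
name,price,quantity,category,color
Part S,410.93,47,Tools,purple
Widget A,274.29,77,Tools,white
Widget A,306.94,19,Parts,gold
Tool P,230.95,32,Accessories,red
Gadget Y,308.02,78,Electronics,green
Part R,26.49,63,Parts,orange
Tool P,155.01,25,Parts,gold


Query: Row 1 ('Part S'), column 'price'
Value: 410.93

410.93


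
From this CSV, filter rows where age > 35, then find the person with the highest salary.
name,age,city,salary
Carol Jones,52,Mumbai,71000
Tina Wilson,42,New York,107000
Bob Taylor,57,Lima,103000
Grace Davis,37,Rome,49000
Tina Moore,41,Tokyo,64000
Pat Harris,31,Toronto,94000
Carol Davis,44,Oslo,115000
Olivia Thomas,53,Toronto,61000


Filter: age > 35
Sort by: salary (descending)

Filtered records (7):
  Carol Davis, age 44, salary $115000
  Tina Wilson, age 42, salary $107000
  Bob Taylor, age 57, salary $103000
  Carol Jones, age 52, salary $71000
  Tina Moore, age 41, salary $64000
  Olivia Thomas, age 53, salary $61000
  Grace Davis, age 37, salary $49000

Highest salary: Carol Davis ($115000)

Carol Davis


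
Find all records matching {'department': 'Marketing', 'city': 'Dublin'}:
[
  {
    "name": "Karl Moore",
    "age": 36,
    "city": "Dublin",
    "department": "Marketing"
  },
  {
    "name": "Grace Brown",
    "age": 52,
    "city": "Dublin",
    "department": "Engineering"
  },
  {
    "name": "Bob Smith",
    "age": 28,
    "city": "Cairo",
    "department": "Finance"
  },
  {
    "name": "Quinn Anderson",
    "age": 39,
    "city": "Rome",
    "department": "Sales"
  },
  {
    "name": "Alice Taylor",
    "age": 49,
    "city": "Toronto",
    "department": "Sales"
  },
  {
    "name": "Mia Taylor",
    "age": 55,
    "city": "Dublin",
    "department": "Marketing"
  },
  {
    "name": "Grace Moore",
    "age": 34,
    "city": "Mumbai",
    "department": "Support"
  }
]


Search criteria: {'department': 'Marketing', 'city': 'Dublin'}

Checking 7 records:
  Karl Moore: {department: Marketing, city: Dublin} <-- MATCH
  Grace Brown: {department: Engineering, city: Dublin}
  Bob Smith: {department: Finance, city: Cairo}
  Quinn Anderson: {department: Sales, city: Rome}
  Alice Taylor: {department: Sales, city: Toronto}
  Mia Taylor: {department: Marketing, city: Dublin} <-- MATCH
  Grace Moore: {department: Support, city: Mumbai}

Matches: ["Karl Moore", "Mia Taylor"]

["Karl Moore", "Mia Taylor"]


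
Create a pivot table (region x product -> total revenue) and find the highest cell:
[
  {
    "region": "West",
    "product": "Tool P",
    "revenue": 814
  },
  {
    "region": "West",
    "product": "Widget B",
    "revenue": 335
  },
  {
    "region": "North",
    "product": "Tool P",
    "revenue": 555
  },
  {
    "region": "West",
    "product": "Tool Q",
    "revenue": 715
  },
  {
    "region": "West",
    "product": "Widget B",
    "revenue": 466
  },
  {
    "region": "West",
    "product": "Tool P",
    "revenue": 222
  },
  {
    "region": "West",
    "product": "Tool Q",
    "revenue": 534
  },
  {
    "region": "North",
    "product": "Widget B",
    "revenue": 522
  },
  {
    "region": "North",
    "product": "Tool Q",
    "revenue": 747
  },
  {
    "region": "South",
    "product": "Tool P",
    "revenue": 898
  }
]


Pivot: region (rows) x product (columns) -> total revenue

     Tool P        Tool Q        Widget B    
North          555           747           522  
South          898             0             0  
West          1036          1249           801  

Highest: West / Tool Q = $1249

West / Tool Q = $1249


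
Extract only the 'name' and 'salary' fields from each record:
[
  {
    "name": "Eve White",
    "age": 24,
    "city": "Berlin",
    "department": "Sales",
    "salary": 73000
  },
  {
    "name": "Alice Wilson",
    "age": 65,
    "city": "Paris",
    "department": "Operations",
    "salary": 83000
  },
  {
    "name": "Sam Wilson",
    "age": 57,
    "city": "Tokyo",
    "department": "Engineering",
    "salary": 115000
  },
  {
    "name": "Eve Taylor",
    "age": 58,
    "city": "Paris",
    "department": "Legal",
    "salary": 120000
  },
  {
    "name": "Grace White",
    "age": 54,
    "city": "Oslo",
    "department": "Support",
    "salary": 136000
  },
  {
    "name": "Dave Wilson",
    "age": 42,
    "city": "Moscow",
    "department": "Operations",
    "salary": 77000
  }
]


Original: 6 records with fields: name, age, city, department, salary
Keep: ['name', 'salary']
Drop: ['age', 'city', 'department']
Result: 6 records, 2 fields each

[
  {
    "name": "Eve White",
    "salary": 73000
  },
  {
    "name": "Alice Wilson",
    "salary": 83000
  },
  {
    "name": "Sam Wilson",
    "salary": 115000
  },
  {
    "name": "Eve Taylor",
    "salary": 120000
  },
  {
    "name": "Grace White",
    "salary": 136000
  },
  {
    "name": "Dave Wilson",
    "salary": 77000
  }
]


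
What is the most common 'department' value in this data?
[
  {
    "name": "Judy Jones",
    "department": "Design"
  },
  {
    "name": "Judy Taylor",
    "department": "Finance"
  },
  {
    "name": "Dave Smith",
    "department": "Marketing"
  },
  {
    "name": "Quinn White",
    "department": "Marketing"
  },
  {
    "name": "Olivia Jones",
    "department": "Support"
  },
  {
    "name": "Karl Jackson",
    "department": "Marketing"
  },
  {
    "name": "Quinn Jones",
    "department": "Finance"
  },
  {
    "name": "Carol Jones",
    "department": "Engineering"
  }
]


Counting 'department' values across 8 records:

  Marketing: 3 ###
  Finance: 2 ##
  Design: 1 #
  Support: 1 #
  Engineering: 1 #

Most common: Marketing (3 times)

Marketing (3 times)


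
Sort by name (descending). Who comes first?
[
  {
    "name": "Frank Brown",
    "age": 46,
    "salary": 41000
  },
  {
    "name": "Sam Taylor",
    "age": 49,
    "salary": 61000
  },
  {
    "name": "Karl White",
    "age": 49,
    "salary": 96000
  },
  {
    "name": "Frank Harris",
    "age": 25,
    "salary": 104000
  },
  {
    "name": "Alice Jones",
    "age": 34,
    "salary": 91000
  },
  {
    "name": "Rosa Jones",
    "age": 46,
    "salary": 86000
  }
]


Sort by: name (descending)

Sorted order:
  1. Sam Taylor (name = Sam Taylor)
  2. Rosa Jones (name = Rosa Jones)
  3. Karl White (name = Karl White)
  4. Frank Harris (name = Frank Harris)
  5. Frank Brown (name = Frank Brown)
  6. Alice Jones (name = Alice Jones)

First: Sam Taylor

Sam Taylor


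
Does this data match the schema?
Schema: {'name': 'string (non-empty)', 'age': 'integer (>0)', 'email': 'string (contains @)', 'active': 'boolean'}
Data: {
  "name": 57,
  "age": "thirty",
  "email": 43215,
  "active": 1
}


Validating each field against schema:
  name: FAIL (57 is not a string)
  age: FAIL ("thirty" is not an integer)
  email: FAIL (43215 is not a string)
  active: FAIL (1 is not a boolean)

Result: INVALID (4 errors: name, age, email, active)

INVALID (4 errors: name, age, email, active)


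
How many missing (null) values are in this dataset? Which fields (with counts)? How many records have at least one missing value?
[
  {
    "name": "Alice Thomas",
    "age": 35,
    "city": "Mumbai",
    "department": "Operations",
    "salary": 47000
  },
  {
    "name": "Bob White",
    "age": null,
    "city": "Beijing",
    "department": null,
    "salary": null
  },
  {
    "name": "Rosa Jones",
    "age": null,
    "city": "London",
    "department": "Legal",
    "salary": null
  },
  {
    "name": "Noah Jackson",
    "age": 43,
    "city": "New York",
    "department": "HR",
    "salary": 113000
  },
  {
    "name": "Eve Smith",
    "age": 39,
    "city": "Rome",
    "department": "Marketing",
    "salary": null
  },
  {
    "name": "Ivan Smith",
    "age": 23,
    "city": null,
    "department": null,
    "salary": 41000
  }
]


Checking for missing (null) values in 6 records:

  Alice Thomas: complete
  Bob White: age, department, salary
  Rosa Jones: age, salary
  Noah Jackson: complete
  Eve Smith: salary
  Ivan Smith: city, department

Per field:
  name: 0 missing
  age: 2 missing
  city: 1 missing
  department: 2 missing
  salary: 3 missing

Total missing values: 8
Records with any missing: 4

8 missing values (age: 2, city: 1, department: 2, salary: 3); 4 incomplete records


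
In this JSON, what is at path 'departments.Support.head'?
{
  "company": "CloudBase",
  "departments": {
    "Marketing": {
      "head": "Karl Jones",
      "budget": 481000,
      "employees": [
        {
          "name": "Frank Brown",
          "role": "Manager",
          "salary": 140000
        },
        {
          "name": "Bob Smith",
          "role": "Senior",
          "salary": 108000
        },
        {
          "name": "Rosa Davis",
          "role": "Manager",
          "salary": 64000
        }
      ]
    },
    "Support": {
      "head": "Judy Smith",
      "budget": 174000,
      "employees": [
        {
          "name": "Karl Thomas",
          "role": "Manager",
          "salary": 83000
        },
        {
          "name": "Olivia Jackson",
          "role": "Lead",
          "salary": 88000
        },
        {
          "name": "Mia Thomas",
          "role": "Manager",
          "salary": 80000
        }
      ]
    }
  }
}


Path: departments.Support.head

Navigate:
  -> departments
  -> Support
  -> head = 'Judy Smith'

Judy Smith


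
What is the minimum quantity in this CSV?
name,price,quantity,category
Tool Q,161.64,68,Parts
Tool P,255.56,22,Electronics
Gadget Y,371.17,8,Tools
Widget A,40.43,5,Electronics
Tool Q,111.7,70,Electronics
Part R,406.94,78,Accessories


Computing minimum quantity:
Values: [68, 22, 8, 5, 70, 78]
Min = 5

5


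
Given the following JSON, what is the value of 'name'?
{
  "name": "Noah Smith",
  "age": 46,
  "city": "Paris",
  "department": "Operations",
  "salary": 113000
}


Looking up field 'name'
Value: Noah Smith

Noah Smith


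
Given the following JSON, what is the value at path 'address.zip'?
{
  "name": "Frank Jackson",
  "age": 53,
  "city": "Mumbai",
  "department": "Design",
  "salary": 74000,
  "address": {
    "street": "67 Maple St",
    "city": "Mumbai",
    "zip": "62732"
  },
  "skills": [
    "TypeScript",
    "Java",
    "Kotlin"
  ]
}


Query: address.zip
Path: address -> zip
Value: 62732

62732


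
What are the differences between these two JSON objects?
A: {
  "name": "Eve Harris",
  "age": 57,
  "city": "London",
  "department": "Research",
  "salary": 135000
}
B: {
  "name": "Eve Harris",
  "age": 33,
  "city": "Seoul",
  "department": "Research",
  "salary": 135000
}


Comparing each field (in key order):
  name: same
  age: DIFFERENT
  city: DIFFERENT
  department: same
  salary: same
Differences:
  age: 57 -> 33
  city: London -> Seoul

2 field(s) changed

2 changes: age, city


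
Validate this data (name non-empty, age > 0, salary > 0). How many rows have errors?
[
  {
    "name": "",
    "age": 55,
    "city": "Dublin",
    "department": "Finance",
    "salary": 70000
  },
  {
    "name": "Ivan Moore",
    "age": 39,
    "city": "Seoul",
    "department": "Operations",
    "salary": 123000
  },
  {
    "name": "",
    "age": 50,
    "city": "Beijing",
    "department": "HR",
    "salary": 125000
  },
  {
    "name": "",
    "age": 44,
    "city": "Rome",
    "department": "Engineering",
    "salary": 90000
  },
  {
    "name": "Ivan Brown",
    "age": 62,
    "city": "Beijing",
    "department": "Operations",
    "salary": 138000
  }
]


Validating 5 records:
Rules: name non-empty, age > 0, salary > 0

  Row 1 (???): empty name
  Row 2 (Ivan Moore): OK
  Row 3 (???): empty name
  Row 4 (???): empty name
  Row 5 (Ivan Brown): OK

Total errors: 3

3 errors


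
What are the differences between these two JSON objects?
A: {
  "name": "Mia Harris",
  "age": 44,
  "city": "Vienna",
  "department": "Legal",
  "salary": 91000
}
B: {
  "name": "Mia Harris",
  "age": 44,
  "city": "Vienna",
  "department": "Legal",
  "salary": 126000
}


Comparing each field (in key order):
  name: same
  age: same
  city: same
  department: same
  salary: DIFFERENT
Differences:
  salary: 91000 -> 126000

1 field(s) changed

1 change: salary


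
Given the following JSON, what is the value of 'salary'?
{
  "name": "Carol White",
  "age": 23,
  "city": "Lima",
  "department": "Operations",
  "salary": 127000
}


Looking up field 'salary'
Value: 127000

127000


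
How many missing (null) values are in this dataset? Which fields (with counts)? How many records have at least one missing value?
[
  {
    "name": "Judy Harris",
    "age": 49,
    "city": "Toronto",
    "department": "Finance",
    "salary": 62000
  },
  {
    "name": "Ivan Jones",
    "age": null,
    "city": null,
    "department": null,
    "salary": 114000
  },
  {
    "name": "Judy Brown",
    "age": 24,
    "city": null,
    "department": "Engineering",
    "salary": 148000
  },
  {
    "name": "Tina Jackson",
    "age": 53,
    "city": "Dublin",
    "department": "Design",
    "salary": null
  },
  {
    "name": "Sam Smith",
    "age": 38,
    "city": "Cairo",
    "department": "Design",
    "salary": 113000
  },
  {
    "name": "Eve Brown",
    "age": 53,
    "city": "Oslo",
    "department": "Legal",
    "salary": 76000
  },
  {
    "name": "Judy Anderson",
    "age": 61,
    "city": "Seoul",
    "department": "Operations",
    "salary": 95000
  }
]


Checking for missing (null) values in 7 records:

  Judy Harris: complete
  Ivan Jones: age, city, department
  Judy Brown: city
  Tina Jackson: salary
  Sam Smith: complete
  Eve Brown: complete
  Judy Anderson: complete

Per field:
  name: 0 missing
  age: 1 missing
  city: 2 missing
  department: 1 missing
  salary: 1 missing

Total missing values: 5
Records with any missing: 3

5 missing values (age: 1, city: 2, department: 1, salary: 1); 3 incomplete records


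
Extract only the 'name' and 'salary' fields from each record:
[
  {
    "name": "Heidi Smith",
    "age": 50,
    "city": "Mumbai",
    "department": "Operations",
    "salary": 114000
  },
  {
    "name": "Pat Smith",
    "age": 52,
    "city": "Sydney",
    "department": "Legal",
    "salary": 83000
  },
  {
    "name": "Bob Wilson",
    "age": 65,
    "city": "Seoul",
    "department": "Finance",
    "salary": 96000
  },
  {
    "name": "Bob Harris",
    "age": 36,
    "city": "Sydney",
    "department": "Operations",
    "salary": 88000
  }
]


Original: 4 records with fields: name, age, city, department, salary
Keep: ['name', 'salary']
Drop: ['age', 'city', 'department']
Result: 4 records, 2 fields each

[
  {
    "name": "Heidi Smith",
    "salary": 114000
  },
  {
    "name": "Pat Smith",
    "salary": 83000
  },
  {
    "name": "Bob Wilson",
    "salary": 96000
  },
  {
    "name": "Bob Harris",
    "salary": 88000
  }
]


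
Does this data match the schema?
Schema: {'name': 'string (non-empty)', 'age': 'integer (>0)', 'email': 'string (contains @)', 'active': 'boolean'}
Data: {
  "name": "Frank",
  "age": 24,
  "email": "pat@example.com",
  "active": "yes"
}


Validating each field against schema:
  name: OK (non-empty string)
  age: OK (positive integer)
  email: OK (string with @)
  active: FAIL ("yes" is not a boolean)

Result: INVALID (1 error: active)

INVALID (1 error: active)


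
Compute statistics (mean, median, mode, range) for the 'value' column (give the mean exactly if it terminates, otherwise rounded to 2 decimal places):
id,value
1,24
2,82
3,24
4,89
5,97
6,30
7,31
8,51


Data: [24, 82, 24, 89, 97, 30, 31, 51]
Count: 8
Sum: 428
Mean: 428/8 = 53.5
Sorted: [24, 24, 30, 31, 51, 82, 89, 97]
Median: 41.0
Mode: 24 (2 times)
Range: 97 - 24 = 73
Min: 24, Max: 97

mean=53.5, median=41.0, mode=24, range=73


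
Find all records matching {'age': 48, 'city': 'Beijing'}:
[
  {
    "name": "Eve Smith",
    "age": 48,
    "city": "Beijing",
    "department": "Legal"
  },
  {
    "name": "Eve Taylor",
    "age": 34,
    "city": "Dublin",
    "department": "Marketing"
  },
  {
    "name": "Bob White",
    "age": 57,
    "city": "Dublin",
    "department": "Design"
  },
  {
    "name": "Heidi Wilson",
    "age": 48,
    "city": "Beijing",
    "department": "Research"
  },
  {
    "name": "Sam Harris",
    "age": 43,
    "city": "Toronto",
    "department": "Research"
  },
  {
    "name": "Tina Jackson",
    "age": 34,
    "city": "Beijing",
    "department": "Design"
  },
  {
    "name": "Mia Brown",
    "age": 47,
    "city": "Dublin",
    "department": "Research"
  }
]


Search criteria: {'age': 48, 'city': 'Beijing'}

Checking 7 records:
  Eve Smith: {age: 48, city: Beijing} <-- MATCH
  Eve Taylor: {age: 34, city: Dublin}
  Bob White: {age: 57, city: Dublin}
  Heidi Wilson: {age: 48, city: Beijing} <-- MATCH
  Sam Harris: {age: 43, city: Toronto}
  Tina Jackson: {age: 34, city: Beijing}
  Mia Brown: {age: 47, city: Dublin}

Matches: ["Eve Smith", "Heidi Wilson"]

["Eve Smith", "Heidi Wilson"]


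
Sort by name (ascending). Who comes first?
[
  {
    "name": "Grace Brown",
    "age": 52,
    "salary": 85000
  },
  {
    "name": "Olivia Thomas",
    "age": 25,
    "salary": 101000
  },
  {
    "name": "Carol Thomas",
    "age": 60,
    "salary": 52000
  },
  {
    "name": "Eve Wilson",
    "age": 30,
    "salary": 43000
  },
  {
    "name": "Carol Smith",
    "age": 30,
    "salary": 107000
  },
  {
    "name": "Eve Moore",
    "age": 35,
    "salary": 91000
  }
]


Sort by: name (ascending)

Sorted order:
  1. Carol Smith (name = Carol Smith)
  2. Carol Thomas (name = Carol Thomas)
  3. Eve Moore (name = Eve Moore)
  4. Eve Wilson (name = Eve Wilson)
  5. Grace Brown (name = Grace Brown)
  6. Olivia Thomas (name = Olivia Thomas)

First: Carol Smith

Carol Smith


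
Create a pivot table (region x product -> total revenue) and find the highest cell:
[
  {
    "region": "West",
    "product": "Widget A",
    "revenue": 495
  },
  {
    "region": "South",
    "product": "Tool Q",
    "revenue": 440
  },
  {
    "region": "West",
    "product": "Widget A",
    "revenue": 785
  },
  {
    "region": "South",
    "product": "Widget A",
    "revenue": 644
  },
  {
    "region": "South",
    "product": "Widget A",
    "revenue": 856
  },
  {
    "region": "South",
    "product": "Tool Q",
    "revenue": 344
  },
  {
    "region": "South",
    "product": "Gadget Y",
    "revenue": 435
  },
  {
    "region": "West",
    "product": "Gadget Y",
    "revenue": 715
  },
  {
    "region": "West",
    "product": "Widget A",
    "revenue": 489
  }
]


Pivot: region (rows) x product (columns) -> total revenue

     Gadget Y      Tool Q        Widget A    
South          435           784          1500  
West           715             0          1769  

Highest: West / Widget A = $1769

West / Widget A = $1769


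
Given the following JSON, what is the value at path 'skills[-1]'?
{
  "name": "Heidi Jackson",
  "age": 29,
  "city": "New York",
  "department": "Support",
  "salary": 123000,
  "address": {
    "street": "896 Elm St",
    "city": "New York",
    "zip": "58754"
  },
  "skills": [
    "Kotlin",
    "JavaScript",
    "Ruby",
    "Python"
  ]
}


Query: skills[-1]
Path: skills -> last element
Value: Python

Python


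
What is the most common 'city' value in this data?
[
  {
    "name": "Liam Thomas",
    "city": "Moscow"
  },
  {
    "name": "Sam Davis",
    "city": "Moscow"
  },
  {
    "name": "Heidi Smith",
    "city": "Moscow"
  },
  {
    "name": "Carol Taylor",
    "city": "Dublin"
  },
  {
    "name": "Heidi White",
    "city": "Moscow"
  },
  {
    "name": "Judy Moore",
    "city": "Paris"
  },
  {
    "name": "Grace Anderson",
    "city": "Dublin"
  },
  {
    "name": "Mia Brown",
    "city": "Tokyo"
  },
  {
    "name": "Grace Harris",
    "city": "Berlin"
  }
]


Counting 'city' values across 9 records:

  Moscow: 4 ####
  Dublin: 2 ##
  Paris: 1 #
  Tokyo: 1 #
  Berlin: 1 #

Most common: Moscow (4 times)

Moscow (4 times)


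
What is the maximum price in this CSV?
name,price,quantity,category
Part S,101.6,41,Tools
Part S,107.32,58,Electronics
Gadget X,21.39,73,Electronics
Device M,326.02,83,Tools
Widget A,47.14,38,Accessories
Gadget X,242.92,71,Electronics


Computing maximum price:
Values: [101.6, 107.32, 21.39, 326.02, 47.14, 242.92]
Max = 326.02

326.02


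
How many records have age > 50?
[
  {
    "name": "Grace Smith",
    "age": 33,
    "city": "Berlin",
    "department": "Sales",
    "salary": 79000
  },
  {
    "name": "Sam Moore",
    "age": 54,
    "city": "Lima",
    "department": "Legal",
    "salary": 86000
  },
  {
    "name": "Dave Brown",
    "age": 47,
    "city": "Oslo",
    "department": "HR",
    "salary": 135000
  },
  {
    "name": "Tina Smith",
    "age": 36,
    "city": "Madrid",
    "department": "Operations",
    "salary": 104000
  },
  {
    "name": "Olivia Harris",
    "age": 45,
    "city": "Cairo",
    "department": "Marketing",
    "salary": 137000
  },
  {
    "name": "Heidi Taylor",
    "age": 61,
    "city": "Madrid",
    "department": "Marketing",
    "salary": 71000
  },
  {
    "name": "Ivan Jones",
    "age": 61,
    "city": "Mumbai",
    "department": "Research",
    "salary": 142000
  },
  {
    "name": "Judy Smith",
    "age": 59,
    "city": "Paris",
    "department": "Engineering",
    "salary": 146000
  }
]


Data: 8 records
Condition: age > 50

Checking each record:
  Grace Smith: 33
  Sam Moore: 54 MATCH
  Dave Brown: 47
  Tina Smith: 36
  Olivia Harris: 45
  Heidi Taylor: 61 MATCH
  Ivan Jones: 61 MATCH
  Judy Smith: 59 MATCH

Count: 4

4


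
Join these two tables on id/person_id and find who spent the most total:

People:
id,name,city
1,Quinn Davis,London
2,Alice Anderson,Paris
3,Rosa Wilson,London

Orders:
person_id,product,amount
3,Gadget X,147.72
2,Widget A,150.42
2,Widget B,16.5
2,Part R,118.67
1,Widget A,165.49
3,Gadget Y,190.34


Join on: people.id = orders.person_id

Joined rows:
  Rosa Wilson (London) bought Gadget X for $147.72
  Alice Anderson (Paris) bought Widget A for $150.42
  Alice Anderson (Paris) bought Widget B for $16.5
  Alice Anderson (Paris) bought Part R for $118.67
  Quinn Davis (London) bought Widget A for $165.49
  Rosa Wilson (London) bought Gadget Y for $190.34

Total per person:
  Rosa Wilson: $338.06
  Alice Anderson: $285.59
  Quinn Davis: $165.49

Top spender: Rosa Wilson ($338.06)

Rosa Wilson ($338.06)


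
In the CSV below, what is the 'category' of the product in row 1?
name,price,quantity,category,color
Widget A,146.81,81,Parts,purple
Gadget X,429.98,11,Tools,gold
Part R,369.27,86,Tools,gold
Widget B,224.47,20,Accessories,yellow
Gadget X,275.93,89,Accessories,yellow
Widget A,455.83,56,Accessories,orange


Query: Row 1 ('Widget A'), column 'category'
Value: Parts

Parts


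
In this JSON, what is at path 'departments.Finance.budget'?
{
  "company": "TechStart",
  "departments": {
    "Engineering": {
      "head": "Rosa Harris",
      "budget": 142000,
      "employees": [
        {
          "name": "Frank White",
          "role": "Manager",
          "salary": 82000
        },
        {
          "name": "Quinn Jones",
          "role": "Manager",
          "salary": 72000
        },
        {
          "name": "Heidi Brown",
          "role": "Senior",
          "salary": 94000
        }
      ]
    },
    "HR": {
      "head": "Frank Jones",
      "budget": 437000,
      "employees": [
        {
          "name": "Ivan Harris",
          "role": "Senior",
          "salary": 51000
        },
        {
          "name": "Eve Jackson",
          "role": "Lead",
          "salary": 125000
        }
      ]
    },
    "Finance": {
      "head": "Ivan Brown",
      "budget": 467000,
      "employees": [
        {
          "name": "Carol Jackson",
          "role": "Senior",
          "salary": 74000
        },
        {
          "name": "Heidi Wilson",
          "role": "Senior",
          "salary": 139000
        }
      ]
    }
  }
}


Path: departments.Finance.budget

Navigate:
  -> departments
  -> Finance
  -> budget = 467000

467000


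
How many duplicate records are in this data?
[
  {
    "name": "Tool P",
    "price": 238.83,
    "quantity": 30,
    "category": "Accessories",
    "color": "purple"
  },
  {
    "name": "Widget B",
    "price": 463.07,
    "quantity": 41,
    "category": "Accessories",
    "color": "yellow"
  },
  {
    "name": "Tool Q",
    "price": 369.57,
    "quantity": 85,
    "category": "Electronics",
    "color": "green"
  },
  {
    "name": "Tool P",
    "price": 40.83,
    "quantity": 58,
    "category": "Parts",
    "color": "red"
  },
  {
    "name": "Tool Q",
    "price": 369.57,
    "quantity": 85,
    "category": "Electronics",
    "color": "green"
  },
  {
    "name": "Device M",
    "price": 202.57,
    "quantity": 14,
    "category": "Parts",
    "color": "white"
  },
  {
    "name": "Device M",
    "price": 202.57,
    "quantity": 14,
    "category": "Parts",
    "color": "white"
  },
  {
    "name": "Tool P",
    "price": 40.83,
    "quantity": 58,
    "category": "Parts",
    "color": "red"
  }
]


Checking 8 records for duplicates:

  Row 1: Tool P ($238.83, qty 30)
  Row 2: Widget B ($463.07, qty 41)
  Row 3: Tool Q ($369.57, qty 85)
  Row 4: Tool P ($40.83, qty 58)
  Row 5: Tool Q ($369.57, qty 85) <-- DUPLICATE
  Row 6: Device M ($202.57, qty 14)
  Row 7: Device M ($202.57, qty 14) <-- DUPLICATE
  Row 8: Tool P ($40.83, qty 58) <-- DUPLICATE

Duplicates found: 3
Unique records: 5

3 duplicates, 5 unique


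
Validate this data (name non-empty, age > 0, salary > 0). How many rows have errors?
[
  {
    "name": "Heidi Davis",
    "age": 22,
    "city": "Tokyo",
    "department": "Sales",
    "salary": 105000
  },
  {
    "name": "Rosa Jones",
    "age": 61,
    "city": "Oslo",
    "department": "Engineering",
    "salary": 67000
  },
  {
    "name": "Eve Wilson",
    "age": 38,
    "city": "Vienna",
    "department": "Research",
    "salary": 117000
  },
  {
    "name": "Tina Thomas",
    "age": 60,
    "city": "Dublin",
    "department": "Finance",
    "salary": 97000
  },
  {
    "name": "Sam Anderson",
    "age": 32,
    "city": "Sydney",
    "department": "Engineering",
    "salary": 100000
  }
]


Validating 5 records:
Rules: name non-empty, age > 0, salary > 0

  Row 1 (Heidi Davis): OK
  Row 2 (Rosa Jones): OK
  Row 3 (Eve Wilson): OK
  Row 4 (Tina Thomas): OK
  Row 5 (Sam Anderson): OK

Total errors: 0

0 errors


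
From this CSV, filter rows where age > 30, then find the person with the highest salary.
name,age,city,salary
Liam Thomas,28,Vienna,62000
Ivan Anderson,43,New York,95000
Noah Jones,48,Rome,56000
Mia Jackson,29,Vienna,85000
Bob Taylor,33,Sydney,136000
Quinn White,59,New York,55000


Filter: age > 30
Sort by: salary (descending)

Filtered records (4):
  Bob Taylor, age 33, salary $136000
  Ivan Anderson, age 43, salary $95000
  Noah Jones, age 48, salary $56000
  Quinn White, age 59, salary $55000

Highest salary: Bob Taylor ($136000)

Bob Taylor


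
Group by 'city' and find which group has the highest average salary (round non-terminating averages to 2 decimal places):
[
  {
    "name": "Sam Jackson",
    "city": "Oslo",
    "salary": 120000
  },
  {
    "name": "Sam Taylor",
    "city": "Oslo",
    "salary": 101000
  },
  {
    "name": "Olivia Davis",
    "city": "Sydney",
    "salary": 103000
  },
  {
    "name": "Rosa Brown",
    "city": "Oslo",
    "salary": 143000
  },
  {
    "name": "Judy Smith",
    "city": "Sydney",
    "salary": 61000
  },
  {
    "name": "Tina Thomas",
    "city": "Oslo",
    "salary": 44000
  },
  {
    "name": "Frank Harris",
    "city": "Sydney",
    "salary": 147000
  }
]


Group by: city

Groups:
  Oslo: 4 people, avg salary = 408000/4 = $102000
  Sydney: 3 people, avg salary = 311000/3 ≈ $103666.67

Highest average salary: Sydney (≈$103666.67)

Sydney (≈$103666.67)


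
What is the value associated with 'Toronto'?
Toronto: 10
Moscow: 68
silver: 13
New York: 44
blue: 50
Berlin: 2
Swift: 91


Looking up key 'Toronto'
Value: 10

10


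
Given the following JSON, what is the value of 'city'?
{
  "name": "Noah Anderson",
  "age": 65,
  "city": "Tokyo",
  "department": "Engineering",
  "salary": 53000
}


Looking up field 'city'
Value: Tokyo

Tokyo


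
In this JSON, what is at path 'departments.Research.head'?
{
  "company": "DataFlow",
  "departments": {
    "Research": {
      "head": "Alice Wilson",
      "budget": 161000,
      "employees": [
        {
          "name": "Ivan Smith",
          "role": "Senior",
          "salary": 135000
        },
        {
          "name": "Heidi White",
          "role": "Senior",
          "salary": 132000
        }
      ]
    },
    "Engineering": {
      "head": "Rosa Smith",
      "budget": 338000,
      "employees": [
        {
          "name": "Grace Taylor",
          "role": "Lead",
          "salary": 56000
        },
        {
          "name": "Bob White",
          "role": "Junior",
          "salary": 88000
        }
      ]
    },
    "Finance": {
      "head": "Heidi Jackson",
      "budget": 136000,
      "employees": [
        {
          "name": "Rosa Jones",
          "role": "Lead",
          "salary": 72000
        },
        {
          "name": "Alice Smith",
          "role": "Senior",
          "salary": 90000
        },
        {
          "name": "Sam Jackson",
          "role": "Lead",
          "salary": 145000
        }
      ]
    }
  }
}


Path: departments.Research.head

Navigate:
  -> departments
  -> Research
  -> head = 'Alice Wilson'

Alice Wilson


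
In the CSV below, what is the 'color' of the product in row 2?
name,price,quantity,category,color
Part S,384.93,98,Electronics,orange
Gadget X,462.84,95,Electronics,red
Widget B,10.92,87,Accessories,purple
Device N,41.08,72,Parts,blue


Query: Row 2 ('Gadget X'), column 'color'
Value: red

red


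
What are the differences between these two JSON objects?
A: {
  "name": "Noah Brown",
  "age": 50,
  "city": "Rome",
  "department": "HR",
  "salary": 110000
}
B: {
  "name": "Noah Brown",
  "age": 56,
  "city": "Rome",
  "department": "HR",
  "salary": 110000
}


Comparing each field (in key order):
  name: same
  age: DIFFERENT
  city: same
  department: same
  salary: same
Differences:
  age: 50 -> 56

1 field(s) changed

1 change: age


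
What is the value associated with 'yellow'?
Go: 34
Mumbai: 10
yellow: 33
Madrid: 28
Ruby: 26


Looking up key 'yellow'
Value: 33

33


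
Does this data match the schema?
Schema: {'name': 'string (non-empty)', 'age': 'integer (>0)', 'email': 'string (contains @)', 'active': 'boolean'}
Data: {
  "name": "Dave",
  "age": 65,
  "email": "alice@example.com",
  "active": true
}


Validating each field against schema:
  name: OK (non-empty string)
  age: OK (positive integer)
  email: OK (string with @)
  active: OK (boolean)

Result: VALID

VALID


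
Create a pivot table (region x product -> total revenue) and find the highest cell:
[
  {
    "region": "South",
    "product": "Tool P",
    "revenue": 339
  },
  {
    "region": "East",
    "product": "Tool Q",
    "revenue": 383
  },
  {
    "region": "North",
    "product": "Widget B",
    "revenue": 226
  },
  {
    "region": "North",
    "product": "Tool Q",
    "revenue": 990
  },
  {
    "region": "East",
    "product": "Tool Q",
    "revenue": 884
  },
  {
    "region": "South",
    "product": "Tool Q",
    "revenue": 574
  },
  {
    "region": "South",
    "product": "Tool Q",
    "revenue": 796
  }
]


Pivot: region (rows) x product (columns) -> total revenue

     Tool P        Tool Q        Widget B    
East             0          1267             0  
North            0           990           226  
South          339          1370             0  

Highest: South / Tool Q = $1370

South / Tool Q = $1370


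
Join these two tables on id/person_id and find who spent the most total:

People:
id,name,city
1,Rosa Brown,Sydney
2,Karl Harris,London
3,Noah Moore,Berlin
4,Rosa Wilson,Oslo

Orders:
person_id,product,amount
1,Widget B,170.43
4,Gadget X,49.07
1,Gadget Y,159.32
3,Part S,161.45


Join on: people.id = orders.person_id

Joined rows:
  Rosa Brown (Sydney) bought Widget B for $170.43
  Rosa Wilson (Oslo) bought Gadget X for $49.07
  Rosa Brown (Sydney) bought Gadget Y for $159.32
  Noah Moore (Berlin) bought Part S for $161.45

Total per person:
  Rosa Brown: $329.75
  Noah Moore: $161.45
  Rosa Wilson: $49.07

Top spender: Rosa Brown ($329.75)

Rosa Brown ($329.75)


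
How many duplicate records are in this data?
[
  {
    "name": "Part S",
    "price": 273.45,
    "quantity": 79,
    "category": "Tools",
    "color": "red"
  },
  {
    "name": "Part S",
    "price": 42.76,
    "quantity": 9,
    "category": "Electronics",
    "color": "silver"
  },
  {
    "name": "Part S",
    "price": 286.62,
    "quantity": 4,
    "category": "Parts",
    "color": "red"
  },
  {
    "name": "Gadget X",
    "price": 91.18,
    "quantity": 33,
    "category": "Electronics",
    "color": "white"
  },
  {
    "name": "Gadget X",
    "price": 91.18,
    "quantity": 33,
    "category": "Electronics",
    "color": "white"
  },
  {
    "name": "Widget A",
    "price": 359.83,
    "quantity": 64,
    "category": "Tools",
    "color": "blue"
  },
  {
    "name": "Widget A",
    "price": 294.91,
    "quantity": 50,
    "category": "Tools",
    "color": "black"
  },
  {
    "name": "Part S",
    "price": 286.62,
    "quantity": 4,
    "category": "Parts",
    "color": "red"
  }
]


Checking 8 records for duplicates:

  Row 1: Part S ($273.45, qty 79)
  Row 2: Part S ($42.76, qty 9)
  Row 3: Part S ($286.62, qty 4)
  Row 4: Gadget X ($91.18, qty 33)
  Row 5: Gadget X ($91.18, qty 33) <-- DUPLICATE
  Row 6: Widget A ($359.83, qty 64)
  Row 7: Widget A ($294.91, qty 50)
  Row 8: Part S ($286.62, qty 4) <-- DUPLICATE

Duplicates found: 2
Unique records: 6

2 duplicates, 6 unique


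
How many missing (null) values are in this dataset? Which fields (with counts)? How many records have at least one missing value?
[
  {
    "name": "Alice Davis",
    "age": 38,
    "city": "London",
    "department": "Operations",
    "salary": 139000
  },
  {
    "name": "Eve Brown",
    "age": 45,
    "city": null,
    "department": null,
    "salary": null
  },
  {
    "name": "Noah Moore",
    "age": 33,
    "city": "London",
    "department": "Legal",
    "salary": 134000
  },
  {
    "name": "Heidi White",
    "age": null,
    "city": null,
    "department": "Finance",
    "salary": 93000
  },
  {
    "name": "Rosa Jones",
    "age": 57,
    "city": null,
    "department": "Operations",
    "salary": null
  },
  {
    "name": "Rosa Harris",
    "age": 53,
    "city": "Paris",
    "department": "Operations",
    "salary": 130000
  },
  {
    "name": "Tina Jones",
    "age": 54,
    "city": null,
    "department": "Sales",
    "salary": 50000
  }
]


Checking for missing (null) values in 7 records:

  Alice Davis: complete
  Eve Brown: city, department, salary
  Noah Moore: complete
  Heidi White: age, city
  Rosa Jones: city, salary
  Rosa Harris: complete
  Tina Jones: city

Per field:
  name: 0 missing
  age: 1 missing
  city: 4 missing
  department: 1 missing
  salary: 2 missing

Total missing values: 8
Records with any missing: 4

8 missing values (age: 1, city: 4, department: 1, salary: 2); 4 incomplete records


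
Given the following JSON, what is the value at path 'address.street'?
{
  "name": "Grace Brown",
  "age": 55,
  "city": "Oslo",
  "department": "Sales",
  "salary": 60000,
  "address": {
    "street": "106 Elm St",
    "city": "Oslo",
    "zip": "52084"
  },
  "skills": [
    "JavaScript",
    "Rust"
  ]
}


Query: address.street
Path: address -> street
Value: 106 Elm St

106 Elm St


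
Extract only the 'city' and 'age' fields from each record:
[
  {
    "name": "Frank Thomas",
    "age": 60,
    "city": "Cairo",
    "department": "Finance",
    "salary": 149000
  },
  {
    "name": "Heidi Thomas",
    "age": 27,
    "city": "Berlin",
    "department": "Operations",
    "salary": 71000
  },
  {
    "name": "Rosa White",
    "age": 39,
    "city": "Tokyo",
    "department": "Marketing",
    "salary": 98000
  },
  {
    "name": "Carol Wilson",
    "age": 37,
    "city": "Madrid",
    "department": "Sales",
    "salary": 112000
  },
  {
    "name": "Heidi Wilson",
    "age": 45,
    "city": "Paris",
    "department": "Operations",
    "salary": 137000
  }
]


Original: 5 records with fields: name, age, city, department, salary
Keep: ['city', 'age']
Drop: ['name', 'department', 'salary']
Result: 5 records, 2 fields each

[
  {
    "city": "Cairo",
    "age": 60
  },
  {
    "city": "Berlin",
    "age": 27
  },
  {
    "city": "Tokyo",
    "age": 39
  },
  {
    "city": "Madrid",
    "age": 37
  },
  {
    "city": "Paris",
    "age": 45
  }
]
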